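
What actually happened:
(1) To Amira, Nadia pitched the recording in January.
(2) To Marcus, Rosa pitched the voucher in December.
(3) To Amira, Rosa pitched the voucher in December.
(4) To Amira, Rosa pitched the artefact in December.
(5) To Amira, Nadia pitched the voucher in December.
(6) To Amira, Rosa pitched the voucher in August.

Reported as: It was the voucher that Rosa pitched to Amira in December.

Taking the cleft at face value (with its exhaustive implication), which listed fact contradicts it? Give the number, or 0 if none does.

Focus of the cleft: "the voucher" (the thing). Presupposed background: agent = Rosa, recipient = Amira, setting = in December.
Exhaustivity: the voucher is the only thing satisfying that background.
Fact (4) shares the background but with thing = the artefact; exhaustivity is violated.

4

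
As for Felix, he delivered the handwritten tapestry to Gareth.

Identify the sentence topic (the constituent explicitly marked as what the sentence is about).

The construction explicitly marks "Felix" as what the sentence is about — the topic.
The remainder of the clause is the comment (what is said about the topic).

Felix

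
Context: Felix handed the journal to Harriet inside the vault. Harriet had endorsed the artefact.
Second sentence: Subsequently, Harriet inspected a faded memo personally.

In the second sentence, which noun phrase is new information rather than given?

a faded memo

"Harriet" in the second sentence is given — already mentioned in the context.
"a faded memo" has no antecedent in the context; it is discourse-new (the indefinite article also signals a new referent).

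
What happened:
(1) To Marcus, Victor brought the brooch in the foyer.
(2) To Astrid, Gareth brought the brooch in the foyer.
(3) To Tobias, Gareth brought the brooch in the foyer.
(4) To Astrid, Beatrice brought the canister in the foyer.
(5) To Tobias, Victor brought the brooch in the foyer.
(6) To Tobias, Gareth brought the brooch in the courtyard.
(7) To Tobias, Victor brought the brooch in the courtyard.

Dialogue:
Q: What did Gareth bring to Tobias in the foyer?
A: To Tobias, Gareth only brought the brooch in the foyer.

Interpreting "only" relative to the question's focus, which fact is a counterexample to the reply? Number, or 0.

0

Answering "What did ...?" puts focus on the thing — here, "the brooch".
So "only" ranges over things; the rest (same agent, recipient, setting (Gareth / Tobias / in the foyer)) is presupposed.
No listed fact shares that background with another thing. Nothing contradicts the reply.
(Fact (6) would refute a reading with focus on the setting — but that is not what the question asks.)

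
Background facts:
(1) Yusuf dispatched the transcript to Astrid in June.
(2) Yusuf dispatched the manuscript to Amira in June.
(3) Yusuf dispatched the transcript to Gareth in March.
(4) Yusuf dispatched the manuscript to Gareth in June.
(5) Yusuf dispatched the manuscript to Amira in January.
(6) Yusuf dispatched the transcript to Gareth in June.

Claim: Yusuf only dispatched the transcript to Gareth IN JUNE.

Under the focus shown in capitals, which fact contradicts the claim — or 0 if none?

3

The capitals mark "in June" as focus. So "only" rules out other settings, with the rest (same agent, thing, recipient (Yusuf / the transcript / Gareth)) as background.
Fact (3) shares the background but differs in setting (in March) — a counterexample.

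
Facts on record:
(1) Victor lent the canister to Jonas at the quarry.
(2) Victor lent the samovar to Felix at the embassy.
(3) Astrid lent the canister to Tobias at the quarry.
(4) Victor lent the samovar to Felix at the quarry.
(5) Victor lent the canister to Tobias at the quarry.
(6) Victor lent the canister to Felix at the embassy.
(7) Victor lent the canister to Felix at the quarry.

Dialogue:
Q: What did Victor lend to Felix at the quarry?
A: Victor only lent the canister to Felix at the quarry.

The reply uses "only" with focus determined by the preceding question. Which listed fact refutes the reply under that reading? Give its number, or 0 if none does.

4

The question "What did ...?" targets the thing, so in the reply the focus falls on "the canister".
"Only" then excludes alternative things while the background — same agent, recipient, setting (Victor / Felix / at the quarry) — is held fixed.
Fact (4) shares the background with a different thing (the samovar) — counterexample.
(Fact (6) would refute a reading with focus on the setting — but that is not what the question asks.)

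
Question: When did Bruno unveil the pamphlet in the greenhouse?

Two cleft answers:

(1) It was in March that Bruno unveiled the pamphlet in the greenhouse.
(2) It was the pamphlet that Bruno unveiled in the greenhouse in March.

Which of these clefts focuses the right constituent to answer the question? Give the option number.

The question word "when" targets the time.
Option (1) clefts "in March" — that matches what the question asks about.
Option (2) clefts "the pamphlet" — the direct object, not what was asked.
So the congruent reply is (1).

1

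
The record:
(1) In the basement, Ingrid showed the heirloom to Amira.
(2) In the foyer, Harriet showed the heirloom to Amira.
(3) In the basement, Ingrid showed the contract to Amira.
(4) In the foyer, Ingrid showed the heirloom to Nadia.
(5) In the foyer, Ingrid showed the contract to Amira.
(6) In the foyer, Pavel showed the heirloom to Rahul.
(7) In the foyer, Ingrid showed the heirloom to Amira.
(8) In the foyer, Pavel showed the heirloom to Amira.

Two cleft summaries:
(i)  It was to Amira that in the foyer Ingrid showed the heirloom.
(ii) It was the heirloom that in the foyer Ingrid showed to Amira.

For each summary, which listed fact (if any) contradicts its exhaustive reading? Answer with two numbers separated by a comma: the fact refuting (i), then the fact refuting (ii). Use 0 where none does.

(i): focus "Amira". Looking for same agent, thing, setting (Ingrid / the heirloom / in the foyer) with some other recipient — fact (4) has Nadia there. Refuted.
(ii): focus "the heirloom". Looking for same agent, recipient, setting (Ingrid / Amira / in the foyer) with some other thing — fact (5) has the contract there. Refuted.

4, 5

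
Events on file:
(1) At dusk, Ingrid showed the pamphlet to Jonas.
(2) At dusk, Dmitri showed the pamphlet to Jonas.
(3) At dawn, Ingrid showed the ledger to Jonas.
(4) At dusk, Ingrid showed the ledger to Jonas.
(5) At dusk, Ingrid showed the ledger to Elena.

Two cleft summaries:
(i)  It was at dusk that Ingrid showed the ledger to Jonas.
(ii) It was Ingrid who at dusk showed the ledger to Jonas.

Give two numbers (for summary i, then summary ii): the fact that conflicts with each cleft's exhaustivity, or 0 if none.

(i): focus "at dusk". Looking for Ingrid as agent and the ledger as thing and Jonas as recipient with some other setting — fact (3) has at dawn there. Refuted.
(ii): focus "Ingrid". No fact shares the ledger as thing and Jonas as recipient and at dusk as setting with a different agent. 0.

3, 0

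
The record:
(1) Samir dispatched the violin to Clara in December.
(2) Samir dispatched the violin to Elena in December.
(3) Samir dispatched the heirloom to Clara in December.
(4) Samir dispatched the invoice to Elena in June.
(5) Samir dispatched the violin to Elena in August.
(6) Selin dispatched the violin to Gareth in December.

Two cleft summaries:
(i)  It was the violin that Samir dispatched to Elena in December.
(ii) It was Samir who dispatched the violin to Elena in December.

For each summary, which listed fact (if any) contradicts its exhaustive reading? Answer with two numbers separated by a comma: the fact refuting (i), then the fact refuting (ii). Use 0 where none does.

0, 0

(i): focus "the violin". No fact shares Samir as agent and Elena as recipient and in December as setting with a different thing. 0.
(ii): focus "Samir". No fact shares the violin as thing and Elena as recipient and in December as setting with a different agent. 0.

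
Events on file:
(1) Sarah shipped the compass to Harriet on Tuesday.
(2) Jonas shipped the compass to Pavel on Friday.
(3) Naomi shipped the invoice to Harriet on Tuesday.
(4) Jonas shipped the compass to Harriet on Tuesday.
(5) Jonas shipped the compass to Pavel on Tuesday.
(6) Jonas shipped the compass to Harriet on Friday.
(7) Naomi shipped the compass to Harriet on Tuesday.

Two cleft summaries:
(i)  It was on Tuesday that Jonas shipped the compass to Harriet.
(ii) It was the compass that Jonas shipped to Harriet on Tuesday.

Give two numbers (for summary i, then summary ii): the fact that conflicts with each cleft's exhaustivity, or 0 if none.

6, 0

Summary (i) focuses "on Tuesday" (the setting); background same agent, thing, recipient (Jonas / the compass / Harriet). Fact (6) matches that background with setting = on Friday — refutes (i).
Summary (ii) focuses "the compass" (the thing); background same agent, recipient, setting (Jonas / Harriet / on Tuesday). No fact matches that background with a different thing, so 0.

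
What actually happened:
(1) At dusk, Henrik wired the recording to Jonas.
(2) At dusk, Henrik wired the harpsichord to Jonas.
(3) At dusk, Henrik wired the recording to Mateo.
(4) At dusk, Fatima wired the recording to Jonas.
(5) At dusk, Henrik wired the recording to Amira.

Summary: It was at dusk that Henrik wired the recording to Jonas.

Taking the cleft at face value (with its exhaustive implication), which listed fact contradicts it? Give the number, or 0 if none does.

0

Focus of the cleft: "at dusk" (the setting). Presupposed background: Henrik as agent and the recording as thing and Jonas as recipient.
The exhaustive reading says no other setting fits that background.
No listed fact matches the background with a different setting. Exhaustivity holds.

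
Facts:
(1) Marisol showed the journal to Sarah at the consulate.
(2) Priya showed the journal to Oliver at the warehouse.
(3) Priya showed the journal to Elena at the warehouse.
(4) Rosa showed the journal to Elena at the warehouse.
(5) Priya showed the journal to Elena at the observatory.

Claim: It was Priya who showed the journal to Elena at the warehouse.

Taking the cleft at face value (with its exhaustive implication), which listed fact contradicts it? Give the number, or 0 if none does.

4

The cleft puts "Priya" in focus and presupposes the open proposition with the journal as thing and Elena as recipient and at the warehouse as setting.
The exhaustive reading says no other agent fits that background.
But fact (4) also has the journal as thing and Elena as recipient and at the warehouse as setting, with agent = Rosa — so the exhaustive reading fails.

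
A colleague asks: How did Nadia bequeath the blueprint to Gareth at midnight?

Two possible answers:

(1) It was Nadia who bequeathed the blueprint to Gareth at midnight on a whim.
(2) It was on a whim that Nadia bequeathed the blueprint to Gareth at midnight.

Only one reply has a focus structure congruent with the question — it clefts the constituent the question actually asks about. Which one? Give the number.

2

The question word "how" targets the manner.
Option (1) clefts "Nadia" — the subject (agent), not what was asked.
Option (2) clefts "on a whim" — that matches what the question asks about.
So the congruent reply is (2).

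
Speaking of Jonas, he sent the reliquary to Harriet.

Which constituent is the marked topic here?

The construction explicitly marks "Jonas" as what the sentence is about — the topic.
The remainder of the clause is the comment (what is said about the topic).

Jonas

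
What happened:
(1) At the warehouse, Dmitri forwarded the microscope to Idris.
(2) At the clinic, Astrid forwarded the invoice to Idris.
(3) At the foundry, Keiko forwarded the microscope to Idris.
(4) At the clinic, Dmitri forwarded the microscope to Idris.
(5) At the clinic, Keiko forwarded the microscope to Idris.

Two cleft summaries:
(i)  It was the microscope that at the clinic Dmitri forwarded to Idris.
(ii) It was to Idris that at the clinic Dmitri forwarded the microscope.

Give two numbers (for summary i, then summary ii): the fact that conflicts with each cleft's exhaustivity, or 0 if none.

0, 0

Summary (i) focuses "the microscope" (the thing); background Dmitri as agent and Idris as recipient and at the clinic as setting. No fact matches that background with a different thing, so 0.
Summary (ii) focuses "Idris" (the recipient); background Dmitri as agent and the microscope as thing and at the clinic as setting. No fact matches that background with a different recipient, so 0.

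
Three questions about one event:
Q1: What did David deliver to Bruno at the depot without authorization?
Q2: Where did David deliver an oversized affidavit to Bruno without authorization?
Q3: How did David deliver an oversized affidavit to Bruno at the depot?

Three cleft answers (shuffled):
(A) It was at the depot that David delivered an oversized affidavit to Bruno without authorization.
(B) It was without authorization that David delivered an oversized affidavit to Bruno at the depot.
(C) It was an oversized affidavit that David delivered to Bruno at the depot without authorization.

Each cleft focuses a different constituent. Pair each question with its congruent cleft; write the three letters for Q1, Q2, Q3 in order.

CAB

Q1 asks about the direct object; cleft (C) focuses "an oversized affidavit", which is the direct object — so Q1 → C.
Q2 asks about the location; cleft (A) focuses "at the depot", which is the location — so Q2 → A.
Q3 asks about the manner; cleft (B) focuses "without authorization", which is the manner — so Q3 → B.
Mapping: Q1→C, Q2→A, Q3→B.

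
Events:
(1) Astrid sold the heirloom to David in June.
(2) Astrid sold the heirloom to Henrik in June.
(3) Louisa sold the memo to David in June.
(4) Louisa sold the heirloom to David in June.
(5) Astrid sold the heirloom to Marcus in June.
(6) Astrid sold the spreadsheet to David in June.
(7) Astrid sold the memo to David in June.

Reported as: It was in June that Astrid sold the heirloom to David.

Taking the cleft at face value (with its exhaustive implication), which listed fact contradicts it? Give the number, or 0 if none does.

The cleft puts "in June" in focus and presupposes the open proposition with Astrid as agent and the heirloom as thing and David as recipient.
Exhaustivity: in June is the only setting satisfying that background.
Every other fact differs from the presupposition on some backgrounded slot, so none challenges the exhaustivity.

0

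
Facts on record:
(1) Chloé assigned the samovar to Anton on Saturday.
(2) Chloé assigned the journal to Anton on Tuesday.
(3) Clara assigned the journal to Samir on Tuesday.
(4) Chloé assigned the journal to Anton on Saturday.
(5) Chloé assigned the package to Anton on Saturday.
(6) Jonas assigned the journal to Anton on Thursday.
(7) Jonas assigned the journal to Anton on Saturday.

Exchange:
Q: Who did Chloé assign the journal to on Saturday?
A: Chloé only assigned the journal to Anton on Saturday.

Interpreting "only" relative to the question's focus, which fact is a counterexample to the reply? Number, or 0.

0

The question "Who did ... to ...?" targets the recipient, so in the reply the focus falls on "Anton".
So "only" ranges over recipients; the rest (Chloé as agent and the journal as thing and on Saturday as setting) is presupposed.
No listed fact shares that background with another recipient. Nothing contradicts the reply.
(Fact (2) would refute a reading with focus on the setting — but that is not what the question asks.)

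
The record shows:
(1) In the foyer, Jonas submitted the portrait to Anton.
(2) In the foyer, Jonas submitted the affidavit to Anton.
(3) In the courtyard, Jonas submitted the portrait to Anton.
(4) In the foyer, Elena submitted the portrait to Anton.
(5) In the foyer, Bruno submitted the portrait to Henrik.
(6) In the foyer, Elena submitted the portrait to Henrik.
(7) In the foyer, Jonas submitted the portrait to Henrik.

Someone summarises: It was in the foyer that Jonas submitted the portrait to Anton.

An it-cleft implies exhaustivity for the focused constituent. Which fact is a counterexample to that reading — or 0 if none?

Focus of the cleft: "in the foyer" (the setting). Presupposed background: Jonas as agent and the portrait as thing and Anton as recipient.
Exhaustivity: in the foyer is the only setting satisfying that background.
Fact (3) shares the background but with setting = in the courtyard; exhaustivity is violated.

3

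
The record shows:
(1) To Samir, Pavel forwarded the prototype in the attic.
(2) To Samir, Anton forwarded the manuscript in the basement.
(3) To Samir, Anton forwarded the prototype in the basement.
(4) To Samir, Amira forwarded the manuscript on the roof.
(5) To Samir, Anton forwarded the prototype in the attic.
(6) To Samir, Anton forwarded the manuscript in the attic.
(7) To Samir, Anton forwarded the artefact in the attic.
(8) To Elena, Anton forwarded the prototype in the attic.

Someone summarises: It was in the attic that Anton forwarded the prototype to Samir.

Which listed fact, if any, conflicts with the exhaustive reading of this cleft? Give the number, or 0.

3

Focus of the cleft: "in the attic" (the setting). Presupposed background: same agent, thing, recipient (Anton / the prototype / Samir).
Exhaustivity: in the attic is the only setting satisfying that background.
Fact (3) shares the background but with setting = in the basement; exhaustivity is violated.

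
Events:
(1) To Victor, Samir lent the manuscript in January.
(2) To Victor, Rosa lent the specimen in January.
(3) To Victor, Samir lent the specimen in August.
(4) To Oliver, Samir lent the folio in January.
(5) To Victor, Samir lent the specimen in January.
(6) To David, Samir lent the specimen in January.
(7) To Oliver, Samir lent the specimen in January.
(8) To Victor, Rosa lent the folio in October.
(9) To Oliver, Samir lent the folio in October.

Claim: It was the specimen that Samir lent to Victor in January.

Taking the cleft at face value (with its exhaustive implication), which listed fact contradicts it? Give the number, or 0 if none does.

1

The cleft puts "the specimen" in focus and presupposes the open proposition with same agent, recipient, setting (Samir / Victor / in January).
Exhaustivity: the specimen is the only thing satisfying that background.
But fact (1) also has same agent, recipient, setting (Samir / Victor / in January), with thing = the manuscript — so the exhaustive reading fails.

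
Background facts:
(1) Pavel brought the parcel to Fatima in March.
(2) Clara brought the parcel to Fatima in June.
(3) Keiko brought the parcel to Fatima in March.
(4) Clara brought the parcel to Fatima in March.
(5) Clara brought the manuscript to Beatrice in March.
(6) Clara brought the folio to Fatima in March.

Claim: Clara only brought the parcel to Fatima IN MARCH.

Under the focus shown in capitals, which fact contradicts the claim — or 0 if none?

2

Focus (in capitals) is "in March" — the setting. "Only" excludes alternative settings while holding fixed same agent, thing, recipient (Clara / the parcel / Fatima).
Fact (2) shares the background but differs in setting (in June) — a counterexample.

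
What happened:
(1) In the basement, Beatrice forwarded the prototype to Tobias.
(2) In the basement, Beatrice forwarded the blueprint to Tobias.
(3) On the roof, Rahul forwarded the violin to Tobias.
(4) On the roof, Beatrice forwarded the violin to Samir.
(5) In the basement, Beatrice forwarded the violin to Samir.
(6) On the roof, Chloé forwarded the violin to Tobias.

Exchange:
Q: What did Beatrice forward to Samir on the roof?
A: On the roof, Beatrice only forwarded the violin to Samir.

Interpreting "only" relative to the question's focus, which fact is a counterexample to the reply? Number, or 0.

The question "What did ...?" targets the thing, so in the reply the focus falls on "the violin".
So "only" ranges over things; the rest (same agent, recipient, setting (Beatrice / Samir / on the roof)) is presupposed.
No fact keeps same agent, recipient, setting (Beatrice / Samir / on the roof) while changing the thing; every other fact differs on something backgrounded. The reply stands.
(Fact (5) would refute a reading with focus on the setting — but that is not what the question asks.)

0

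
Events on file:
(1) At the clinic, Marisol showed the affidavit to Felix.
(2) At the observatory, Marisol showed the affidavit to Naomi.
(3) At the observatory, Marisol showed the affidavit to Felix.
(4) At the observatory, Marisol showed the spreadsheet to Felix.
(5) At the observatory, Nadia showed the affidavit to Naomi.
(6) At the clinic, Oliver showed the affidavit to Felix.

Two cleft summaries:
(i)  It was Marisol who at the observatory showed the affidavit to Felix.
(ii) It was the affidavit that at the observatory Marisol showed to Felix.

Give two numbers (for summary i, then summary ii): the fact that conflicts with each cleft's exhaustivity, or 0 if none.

(i): focus "Marisol". No fact shares same thing, recipient, setting (the affidavit / Felix / at the observatory) with a different agent. 0.
(ii): focus "the affidavit". Looking for same agent, recipient, setting (Marisol / Felix / at the observatory) with some other thing — fact (4) has the spreadsheet there. Refuted.

0, 4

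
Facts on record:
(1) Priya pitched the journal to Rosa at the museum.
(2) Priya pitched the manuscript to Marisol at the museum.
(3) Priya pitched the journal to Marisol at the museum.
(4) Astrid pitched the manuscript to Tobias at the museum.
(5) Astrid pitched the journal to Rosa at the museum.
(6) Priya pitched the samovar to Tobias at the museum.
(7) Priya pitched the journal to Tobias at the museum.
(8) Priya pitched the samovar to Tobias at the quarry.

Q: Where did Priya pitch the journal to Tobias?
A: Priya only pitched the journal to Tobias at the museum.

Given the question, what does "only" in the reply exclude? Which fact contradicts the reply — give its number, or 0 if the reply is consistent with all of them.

0

The question "Where did ...?" targets the setting, so in the reply the focus falls on "at the museum".
So "only" ranges over settings; the rest (same agent, thing, recipient (Priya / the journal / Tobias)) is presupposed.
No fact keeps same agent, thing, recipient (Priya / the journal / Tobias) while changing the setting; every other fact differs on something backgrounded. The reply stands.
(Fact (6) would refute a reading with focus on the thing — but that is not what the question asks.)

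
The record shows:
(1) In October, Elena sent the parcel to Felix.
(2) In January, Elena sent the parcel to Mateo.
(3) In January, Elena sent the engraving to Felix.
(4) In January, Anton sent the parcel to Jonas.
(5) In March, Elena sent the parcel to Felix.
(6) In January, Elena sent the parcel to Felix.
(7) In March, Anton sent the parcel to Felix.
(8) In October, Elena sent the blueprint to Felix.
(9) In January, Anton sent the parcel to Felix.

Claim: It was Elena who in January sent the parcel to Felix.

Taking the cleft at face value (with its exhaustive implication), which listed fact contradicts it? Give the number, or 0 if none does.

9

The cleft puts "Elena" in focus and presupposes the open proposition with thing = the parcel, recipient = Felix, setting = in January.
The exhaustive reading says no other agent fits that background.
But fact (9) also has thing = the parcel, recipient = Felix, setting = in January, with agent = Anton — so the exhaustive reading fails.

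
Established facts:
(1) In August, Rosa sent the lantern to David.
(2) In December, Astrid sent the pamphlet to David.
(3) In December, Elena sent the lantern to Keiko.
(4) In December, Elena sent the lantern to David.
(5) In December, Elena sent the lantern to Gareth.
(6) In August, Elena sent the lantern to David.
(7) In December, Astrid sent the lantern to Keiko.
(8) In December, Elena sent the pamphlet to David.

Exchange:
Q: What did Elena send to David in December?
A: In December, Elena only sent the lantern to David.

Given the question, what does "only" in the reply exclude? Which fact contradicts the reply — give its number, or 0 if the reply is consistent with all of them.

The question "What did ...?" targets the thing, so in the reply the focus falls on "the lantern".
"Only" then excludes alternative things while the background — agent = Elena, recipient = David, setting = in December — is held fixed.
Fact (8) keeps agent = Elena, recipient = David, setting = in December but has thing = the pamphlet; that refutes the reply.
(Fact (6) would refute a reading with focus on the setting — but that is not what the question asks.)

8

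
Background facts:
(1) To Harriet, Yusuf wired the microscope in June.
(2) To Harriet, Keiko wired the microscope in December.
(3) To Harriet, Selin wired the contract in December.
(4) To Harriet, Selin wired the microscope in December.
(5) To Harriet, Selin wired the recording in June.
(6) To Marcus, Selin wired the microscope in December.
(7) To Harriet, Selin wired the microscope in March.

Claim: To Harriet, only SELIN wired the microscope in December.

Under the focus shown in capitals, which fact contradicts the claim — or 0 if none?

The capitals mark "Selin" as focus. So "only" rules out other agents, with the rest (thing = the microscope, recipient = Harriet, setting = in December) as background.
Fact (2) shares the background but differs in agent (Keiko) — a counterexample.

2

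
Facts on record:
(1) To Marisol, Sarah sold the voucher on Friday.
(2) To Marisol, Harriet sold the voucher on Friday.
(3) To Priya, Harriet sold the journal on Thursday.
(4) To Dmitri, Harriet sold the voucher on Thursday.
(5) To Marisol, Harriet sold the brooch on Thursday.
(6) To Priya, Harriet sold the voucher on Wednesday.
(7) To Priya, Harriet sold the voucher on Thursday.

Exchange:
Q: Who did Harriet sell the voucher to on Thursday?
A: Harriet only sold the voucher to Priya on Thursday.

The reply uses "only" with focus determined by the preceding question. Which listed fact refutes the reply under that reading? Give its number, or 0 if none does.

4

The question "Who did ... to ...?" targets the recipient, so in the reply the focus falls on "Priya".
"Only" then excludes alternative recipients while the background — same agent, thing, setting (Harriet / the voucher / on Thursday) — is held fixed.
Fact (4) shares the background with a different recipient (Dmitri) — counterexample.
(Fact (6) would refute a reading with focus on the setting — but that is not what the question asks.)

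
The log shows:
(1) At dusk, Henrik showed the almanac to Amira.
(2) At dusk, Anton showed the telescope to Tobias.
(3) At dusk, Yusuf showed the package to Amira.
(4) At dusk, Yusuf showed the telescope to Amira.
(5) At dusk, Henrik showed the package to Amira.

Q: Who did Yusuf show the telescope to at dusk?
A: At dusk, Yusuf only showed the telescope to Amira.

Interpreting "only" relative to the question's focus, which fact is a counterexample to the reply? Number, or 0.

The question "Who did ... to ...?" targets the recipient, so in the reply the focus falls on "Amira".
"Only" then excludes alternative recipients while the background — agent = Yusuf, thing = the telescope, setting = at dusk — is held fixed.
No fact keeps agent = Yusuf, thing = the telescope, setting = at dusk while changing the recipient; every other fact differs on something backgrounded. The reply stands.
(Fact (3) would refute a reading with focus on the thing — but that is not what the question asks.)

0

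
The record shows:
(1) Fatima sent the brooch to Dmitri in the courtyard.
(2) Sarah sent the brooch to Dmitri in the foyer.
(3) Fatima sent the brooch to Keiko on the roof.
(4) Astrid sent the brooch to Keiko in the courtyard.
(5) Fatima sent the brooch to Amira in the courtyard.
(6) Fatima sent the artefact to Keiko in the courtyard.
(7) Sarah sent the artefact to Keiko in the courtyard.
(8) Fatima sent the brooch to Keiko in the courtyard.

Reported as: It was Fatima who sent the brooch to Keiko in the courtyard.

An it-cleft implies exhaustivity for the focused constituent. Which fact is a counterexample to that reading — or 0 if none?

The cleft puts "Fatima" in focus and presupposes the open proposition with the brooch as thing and Keiko as recipient and in the courtyard as setting.
The exhaustive reading says no other agent fits that background.
Fact (4) shares the background but with agent = Astrid; exhaustivity is violated.

4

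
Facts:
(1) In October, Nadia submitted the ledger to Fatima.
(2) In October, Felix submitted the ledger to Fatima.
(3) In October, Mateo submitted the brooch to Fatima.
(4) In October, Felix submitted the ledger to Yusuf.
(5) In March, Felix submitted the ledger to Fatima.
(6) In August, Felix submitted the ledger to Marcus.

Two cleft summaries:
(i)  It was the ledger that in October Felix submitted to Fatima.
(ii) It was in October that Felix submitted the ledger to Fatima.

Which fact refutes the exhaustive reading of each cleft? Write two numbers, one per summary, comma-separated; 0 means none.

Summary (i) focuses "the ledger" (the thing); background agent = Felix, recipient = Fatima, setting = in October. No fact matches that background with a different thing, so 0.
Summary (ii) focuses "in October" (the setting); background agent = Felix, thing = the ledger, recipient = Fatima. Fact (5) matches that background with setting = in March — refutes (ii).

0, 5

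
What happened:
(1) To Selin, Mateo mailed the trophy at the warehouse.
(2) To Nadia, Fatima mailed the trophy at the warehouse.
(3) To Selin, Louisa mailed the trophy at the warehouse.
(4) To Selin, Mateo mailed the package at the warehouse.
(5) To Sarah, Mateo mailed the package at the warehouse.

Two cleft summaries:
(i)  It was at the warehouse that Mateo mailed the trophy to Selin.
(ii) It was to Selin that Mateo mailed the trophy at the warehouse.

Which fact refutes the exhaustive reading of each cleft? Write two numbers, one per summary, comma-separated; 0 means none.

0, 0

Summary (i) focuses "at the warehouse" (the setting); background agent = Mateo, thing = the trophy, recipient = Selin. No fact matches that background with a different setting, so 0.
Summary (ii) focuses "Selin" (the recipient); background agent = Mateo, thing = the trophy, setting = at the warehouse. No fact matches that background with a different recipient, so 0.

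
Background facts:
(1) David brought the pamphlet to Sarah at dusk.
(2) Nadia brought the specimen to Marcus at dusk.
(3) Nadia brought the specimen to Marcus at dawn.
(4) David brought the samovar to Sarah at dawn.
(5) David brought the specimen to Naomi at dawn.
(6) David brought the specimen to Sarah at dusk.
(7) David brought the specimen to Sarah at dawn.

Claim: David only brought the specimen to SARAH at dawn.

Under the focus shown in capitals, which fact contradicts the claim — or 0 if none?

Focus (in capitals) is "Sarah" — the recipient. "Only" excludes alternative recipients while holding fixed David as agent and the specimen as thing and at dawn as setting.
Fact (5) matches on David as agent and the specimen as thing and at dawn as setting, but has recipient = Naomi instead. That refutes the claim.

5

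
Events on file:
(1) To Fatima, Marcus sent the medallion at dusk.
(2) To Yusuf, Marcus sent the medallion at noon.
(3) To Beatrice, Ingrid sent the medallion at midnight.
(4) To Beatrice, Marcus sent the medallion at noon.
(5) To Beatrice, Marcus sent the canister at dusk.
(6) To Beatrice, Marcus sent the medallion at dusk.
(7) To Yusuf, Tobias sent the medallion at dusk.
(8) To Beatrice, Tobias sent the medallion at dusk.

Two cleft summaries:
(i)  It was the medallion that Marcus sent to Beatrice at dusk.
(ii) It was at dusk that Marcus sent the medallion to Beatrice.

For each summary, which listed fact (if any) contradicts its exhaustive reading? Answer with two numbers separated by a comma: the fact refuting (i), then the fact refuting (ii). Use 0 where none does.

5, 4

(i): focus "the medallion". Looking for same agent, recipient, setting (Marcus / Beatrice / at dusk) with some other thing — fact (5) has the canister there. Refuted.
(ii): focus "at dusk". Looking for same agent, thing, recipient (Marcus / the medallion / Beatrice) with some other setting — fact (4) has at noon there. Refuted.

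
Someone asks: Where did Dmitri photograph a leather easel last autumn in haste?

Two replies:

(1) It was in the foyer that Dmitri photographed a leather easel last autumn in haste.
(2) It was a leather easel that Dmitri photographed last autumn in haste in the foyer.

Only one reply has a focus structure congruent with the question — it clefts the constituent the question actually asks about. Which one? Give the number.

The question word "where" targets the location.
Option (1) clefts "in the foyer" — that matches what the question asks about.
Option (2) clefts "a leather easel" — the direct object, not what was asked.
So the congruent reply is (1).

1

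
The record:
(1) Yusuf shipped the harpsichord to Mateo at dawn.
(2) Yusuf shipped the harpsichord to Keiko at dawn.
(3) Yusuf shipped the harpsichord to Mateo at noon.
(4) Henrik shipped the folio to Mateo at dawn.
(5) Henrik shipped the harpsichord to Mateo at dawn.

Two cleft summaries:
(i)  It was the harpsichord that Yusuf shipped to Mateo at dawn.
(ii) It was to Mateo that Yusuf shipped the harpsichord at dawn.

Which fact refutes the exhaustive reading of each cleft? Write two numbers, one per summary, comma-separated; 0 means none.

0, 2

Summary (i) focuses "the harpsichord" (the thing); background same agent, recipient, setting (Yusuf / Mateo / at dawn). No fact matches that background with a different thing, so 0.
Summary (ii) focuses "Mateo" (the recipient); background same agent, thing, setting (Yusuf / the harpsichord / at dawn). Fact (2) matches that background with recipient = Keiko — refutes (ii).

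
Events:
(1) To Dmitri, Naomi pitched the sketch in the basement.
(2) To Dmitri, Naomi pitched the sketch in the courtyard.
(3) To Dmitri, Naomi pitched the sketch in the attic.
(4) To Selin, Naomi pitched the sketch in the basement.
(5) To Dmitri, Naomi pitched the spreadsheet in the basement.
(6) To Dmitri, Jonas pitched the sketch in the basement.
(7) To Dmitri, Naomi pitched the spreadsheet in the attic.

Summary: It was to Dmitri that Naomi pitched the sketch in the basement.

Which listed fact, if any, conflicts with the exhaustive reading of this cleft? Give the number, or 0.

The cleft puts "Dmitri" in focus and presupposes the open proposition with agent = Naomi, thing = the sketch, setting = in the basement.
The exhaustive reading says no other recipient fits that background.
But fact (4) also has agent = Naomi, thing = the sketch, setting = in the basement, with recipient = Selin — so the exhaustive reading fails.

4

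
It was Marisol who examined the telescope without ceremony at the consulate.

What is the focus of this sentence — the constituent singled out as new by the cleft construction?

Marisol

In an it-cleft "It was X that/who ...", the clefted constituent X is the focus; the that/who-clause expresses the presupposed open proposition.
Here the focus is "Marisol". The backgrounded (presupposed) material includes "the telescope", "at the consulate" and "without ceremony".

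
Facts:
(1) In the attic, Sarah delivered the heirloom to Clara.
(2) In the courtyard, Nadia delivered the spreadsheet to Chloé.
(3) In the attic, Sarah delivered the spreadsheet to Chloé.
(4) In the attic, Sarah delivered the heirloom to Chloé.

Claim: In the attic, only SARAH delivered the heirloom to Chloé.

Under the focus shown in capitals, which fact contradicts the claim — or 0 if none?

Focus (in capitals) is "Sarah" — the agent. "Only" excludes alternative agents while holding fixed same thing, recipient, setting (the heirloom / Chloé / in the attic).
No fact matches same thing, recipient, setting (the heirloom / Chloé / in the attic) with a different agent — every other fact differs on at least one backgrounded slot. So no fact refutes it.

0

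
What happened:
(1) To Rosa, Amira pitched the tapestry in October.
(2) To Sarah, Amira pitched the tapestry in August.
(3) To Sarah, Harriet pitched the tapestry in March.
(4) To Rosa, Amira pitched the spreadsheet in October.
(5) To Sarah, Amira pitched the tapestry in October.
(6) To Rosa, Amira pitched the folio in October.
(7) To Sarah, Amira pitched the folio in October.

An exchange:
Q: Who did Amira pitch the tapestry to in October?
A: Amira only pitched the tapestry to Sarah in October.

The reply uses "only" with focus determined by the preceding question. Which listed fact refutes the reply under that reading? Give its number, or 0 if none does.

The question "Who did ... to ...?" targets the recipient, so in the reply the focus falls on "Sarah".
So "only" ranges over recipients; the rest (Amira as agent and the tapestry as thing and in October as setting) is presupposed.
Fact (1) keeps Amira as agent and the tapestry as thing and in October as setting but has recipient = Rosa; that refutes the reply.
(Fact (2) would refute a reading with focus on the setting — but that is not what the question asks.)

1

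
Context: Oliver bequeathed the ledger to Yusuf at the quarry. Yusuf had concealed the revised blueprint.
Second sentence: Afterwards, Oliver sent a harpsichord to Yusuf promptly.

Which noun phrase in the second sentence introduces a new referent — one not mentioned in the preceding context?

a harpsichord

"Oliver" and "Yusuf" in the second sentence are given — already mentioned in the context.
"a harpsichord" has no antecedent in the context; it is discourse-new (the indefinite article also signals a new referent).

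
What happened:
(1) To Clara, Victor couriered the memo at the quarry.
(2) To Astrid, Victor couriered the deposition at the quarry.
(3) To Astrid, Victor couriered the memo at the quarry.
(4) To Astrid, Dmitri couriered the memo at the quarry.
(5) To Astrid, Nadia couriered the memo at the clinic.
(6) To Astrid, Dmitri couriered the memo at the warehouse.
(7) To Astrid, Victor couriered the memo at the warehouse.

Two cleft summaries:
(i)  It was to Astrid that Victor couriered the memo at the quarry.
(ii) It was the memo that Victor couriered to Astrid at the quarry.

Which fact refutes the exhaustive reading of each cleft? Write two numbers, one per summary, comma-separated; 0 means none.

(i): focus "Astrid". Looking for agent = Victor, thing = the memo, setting = at the quarry with some other recipient — fact (1) has Clara there. Refuted.
(ii): focus "the memo". Looking for agent = Victor, recipient = Astrid, setting = at the quarry with some other thing — fact (2) has the deposition there. Refuted.

1, 2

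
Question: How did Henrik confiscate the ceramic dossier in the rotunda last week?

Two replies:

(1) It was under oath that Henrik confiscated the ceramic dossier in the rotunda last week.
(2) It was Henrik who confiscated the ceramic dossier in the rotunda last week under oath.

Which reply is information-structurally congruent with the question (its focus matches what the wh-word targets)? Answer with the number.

1

The question word "how" targets the manner.
Option (1) clefts "under oath" — that matches what the question asks about.
Option (2) clefts "Henrik" — the subject (agent), not what was asked.
So the congruent reply is (1).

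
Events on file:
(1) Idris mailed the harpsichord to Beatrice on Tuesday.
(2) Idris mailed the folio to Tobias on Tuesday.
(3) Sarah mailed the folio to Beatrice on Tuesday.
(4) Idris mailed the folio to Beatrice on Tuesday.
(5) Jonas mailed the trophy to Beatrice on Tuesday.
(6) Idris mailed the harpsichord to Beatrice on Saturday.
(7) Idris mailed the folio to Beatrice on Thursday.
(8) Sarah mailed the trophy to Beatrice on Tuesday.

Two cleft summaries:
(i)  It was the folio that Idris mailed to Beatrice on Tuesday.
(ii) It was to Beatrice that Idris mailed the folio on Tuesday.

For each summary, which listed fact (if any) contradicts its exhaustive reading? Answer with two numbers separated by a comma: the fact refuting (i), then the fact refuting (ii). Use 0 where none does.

(i): focus "the folio". Looking for agent = Idris, recipient = Beatrice, setting = on Tuesday with some other thing — fact (1) has the harpsichord there. Refuted.
(ii): focus "Beatrice". Looking for agent = Idris, thing = the folio, setting = on Tuesday with some other recipient — fact (2) has Tobias there. Refuted.

1, 2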